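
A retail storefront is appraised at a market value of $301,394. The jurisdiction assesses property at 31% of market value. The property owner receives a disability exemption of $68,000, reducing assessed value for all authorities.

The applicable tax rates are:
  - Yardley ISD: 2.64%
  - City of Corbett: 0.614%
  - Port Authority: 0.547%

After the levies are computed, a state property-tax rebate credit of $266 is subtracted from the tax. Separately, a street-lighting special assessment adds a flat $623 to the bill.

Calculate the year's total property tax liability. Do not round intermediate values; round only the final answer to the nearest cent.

$1,323.68

Assessed value = $301,394 × 0.31 = $93,432.14
Taxable value = $93,432.14 − $68,000 = $25,432.14
Yardley ISD: $25,432.14 × 0.0264 = $671.408496
City of Corbett: $25,432.14 × 0.00614 = $156.1533396
Port Authority: $25,432.14 × 0.00547 = $139.1138058
Levies subtotal = $966.6756414
After credit = $966.6756414 − $266 = $700.6756414
Total = $700.6756414 + $623 = $1,323.6756414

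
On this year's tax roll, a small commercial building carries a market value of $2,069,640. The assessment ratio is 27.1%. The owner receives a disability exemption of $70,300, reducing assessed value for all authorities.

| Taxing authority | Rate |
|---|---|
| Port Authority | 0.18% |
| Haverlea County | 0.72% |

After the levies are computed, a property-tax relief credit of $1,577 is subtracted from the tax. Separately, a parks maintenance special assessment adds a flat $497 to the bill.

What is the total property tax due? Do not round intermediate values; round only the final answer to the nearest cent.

$3,335.15

Assessed value = $2,069,640 × 0.271 = $560,872.44
Taxable value = $560,872.44 − $70,300 = $490,572.44
Port Authority: $490,572.44 × 0.0018 = $883.030392
Haverlea County: $490,572.44 × 0.0072 = $3,532.121568
Levies subtotal = $4,415.15196
After credit = $4,415.15196 − $1,577 = $2,838.15196
Total = $2,838.15196 + $497 = $3,335.15196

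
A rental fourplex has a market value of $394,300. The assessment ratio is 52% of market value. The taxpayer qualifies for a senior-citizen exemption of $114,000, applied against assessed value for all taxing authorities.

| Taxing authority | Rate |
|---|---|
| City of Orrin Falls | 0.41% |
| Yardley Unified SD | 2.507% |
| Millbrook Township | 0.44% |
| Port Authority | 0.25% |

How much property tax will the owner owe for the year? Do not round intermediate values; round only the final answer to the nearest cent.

Assessed value = $394,300 × 0.52 = $205,036
Taxable value = $205,036 − $114,000 = $91,036
City of Orrin Falls: $91,036 × 0.0041 = $373.2476
Yardley Unified SD: $91,036 × 0.02507 = $2,282.27252
Millbrook Township: $91,036 × 0.0044 = $400.5584
Port Authority: $91,036 × 0.0025 = $227.59
Total = $373.2476 + $2,282.27252 + $400.5584 + $227.59 = $3,283.66852

$3,283.67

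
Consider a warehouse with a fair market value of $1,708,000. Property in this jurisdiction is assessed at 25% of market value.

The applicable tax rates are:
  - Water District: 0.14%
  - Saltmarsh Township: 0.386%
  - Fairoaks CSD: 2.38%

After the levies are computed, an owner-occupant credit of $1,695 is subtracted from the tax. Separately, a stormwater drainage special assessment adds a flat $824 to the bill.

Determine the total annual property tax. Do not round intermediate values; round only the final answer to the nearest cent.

$11,537.62

Assessed value = $1,708,000 × 0.25 = $427,000
Water District: $427,000 × 0.0014 = $597.8
Saltmarsh Township: $427,000 × 0.00386 = $1,648.22
Fairoaks CSD: $427,000 × 0.0238 = $10,162.6
Levies subtotal = $12,408.62
After credit = $12,408.62 − $1,695 = $10,713.62
Total = $10,713.62 + $824 = $11,537.62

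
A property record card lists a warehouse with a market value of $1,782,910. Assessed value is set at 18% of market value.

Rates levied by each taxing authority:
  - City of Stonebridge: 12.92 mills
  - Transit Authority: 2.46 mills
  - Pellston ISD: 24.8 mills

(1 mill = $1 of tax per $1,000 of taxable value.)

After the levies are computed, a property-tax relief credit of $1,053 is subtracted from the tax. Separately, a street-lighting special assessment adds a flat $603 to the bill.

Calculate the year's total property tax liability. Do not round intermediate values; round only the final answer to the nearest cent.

Assessed value = $1,782,910 × 0.18 = $320,923.8
City of Stonebridge: $320,923.8 × 0.01292 = $4,146.335496
Transit Authority: $320,923.8 × 0.00246 = $789.472548
Pellston ISD: $320,923.8 × 0.0248 = $7,958.91024
Levies subtotal = $12,894.718284
After credit = $12,894.718284 − $1,053 = $11,841.718284
Total = $11,841.718284 + $603 = $12,444.718284

$12,444.72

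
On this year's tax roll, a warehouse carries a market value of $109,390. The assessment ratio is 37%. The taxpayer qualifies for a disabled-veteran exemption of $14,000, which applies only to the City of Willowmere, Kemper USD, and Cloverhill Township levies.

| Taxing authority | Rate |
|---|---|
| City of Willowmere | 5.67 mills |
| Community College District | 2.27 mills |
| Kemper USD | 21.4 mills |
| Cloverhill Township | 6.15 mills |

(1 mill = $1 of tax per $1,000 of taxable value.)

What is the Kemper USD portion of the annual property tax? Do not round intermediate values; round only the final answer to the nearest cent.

Assessed value = $109,390 × 0.37 = $40,474.3
Kemper USD taxable value = $40,474.3 − $14,000 = $26,474.3
Kemper USD levy = $26,474.3 × 0.0214 = $566.55002

$566.55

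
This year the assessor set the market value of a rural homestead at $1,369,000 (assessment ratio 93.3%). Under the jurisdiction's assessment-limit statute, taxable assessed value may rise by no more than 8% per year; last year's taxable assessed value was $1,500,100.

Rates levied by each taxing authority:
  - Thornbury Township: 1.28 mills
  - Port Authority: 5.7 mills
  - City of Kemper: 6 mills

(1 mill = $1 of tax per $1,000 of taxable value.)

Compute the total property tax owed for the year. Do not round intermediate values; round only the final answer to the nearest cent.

Uncapped assessed value = $1,369,000 × 0.933 = $1,277,277
Cap limit = $1,500,100 × 1.08 = $1,620,108
Taxable assessed value = min($1,277,277, $1,620,108) = $1,277,277 (cap does not bind)
Thornbury Township: $1,277,277 × 0.00128 = $1,634.91456
Port Authority: $1,277,277 × 0.0057 = $7,280.4789
City of Kemper: $1,277,277 × 0.006 = $7,663.662
Total = $16,579.05546

$16,579.06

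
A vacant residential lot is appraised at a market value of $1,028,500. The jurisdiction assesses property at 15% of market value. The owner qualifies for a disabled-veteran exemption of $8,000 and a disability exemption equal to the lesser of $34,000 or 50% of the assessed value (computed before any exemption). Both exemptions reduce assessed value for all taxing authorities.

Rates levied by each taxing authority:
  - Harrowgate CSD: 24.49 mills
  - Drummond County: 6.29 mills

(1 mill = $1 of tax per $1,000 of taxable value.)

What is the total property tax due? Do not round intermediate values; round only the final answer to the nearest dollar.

Assessed value = $1,028,500 × 0.15 = $154,275
Disability exemption = min($34,000, 50% × $154,275) = min($34,000, $77,137.5) = $34,000 (dollar cap binds)
Taxable value = $154,275 − $8,000 − $34,000 = $112,275
Harrowgate CSD: $112,275 × 0.02449 = $2,749.61475
Drummond County: $112,275 × 0.00629 = $706.20975
Total = $3,455.8245

$3,456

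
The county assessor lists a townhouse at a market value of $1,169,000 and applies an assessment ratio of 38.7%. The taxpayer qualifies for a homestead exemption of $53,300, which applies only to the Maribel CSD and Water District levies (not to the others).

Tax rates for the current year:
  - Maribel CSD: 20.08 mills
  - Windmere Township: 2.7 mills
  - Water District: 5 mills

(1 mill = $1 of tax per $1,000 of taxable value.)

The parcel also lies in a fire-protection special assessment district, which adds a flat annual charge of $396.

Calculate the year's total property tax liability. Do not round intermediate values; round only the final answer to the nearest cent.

Assessed value = $1,169,000 × 0.387 = $452,403
Maribel CSD: ($452,403 − $53,300) × 0.02008 = $399,103 × 0.02008 = $8,013.98824
Windmere Township: $452,403 × 0.0027 = $1,221.4881
Water District: ($452,403 − $53,300) × 0.005 = $399,103 × 0.005 = $1,995.515
Levies subtotal = $11,230.99134
Total = $11,230.99134 + $396 = $11,626.99134

$11,626.99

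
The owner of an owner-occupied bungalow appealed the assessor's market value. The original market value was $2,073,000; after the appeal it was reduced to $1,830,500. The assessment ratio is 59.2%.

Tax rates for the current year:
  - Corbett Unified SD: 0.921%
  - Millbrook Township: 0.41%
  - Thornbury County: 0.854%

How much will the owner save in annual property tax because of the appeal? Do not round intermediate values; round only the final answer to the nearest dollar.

Old assessed value = $2,073,000 × 0.592 = $1,227,216
New assessed value = $1,830,500 × 0.592 = $1,083,656
Combined rate = 0.00921 + 0.0041 + 0.00854 = 0.02185
Old tax = $1,227,216 × 0.02185 = $26,814.6696
New tax = $1,083,656 × 0.02185 = $23,677.8836
Reduction = $26,814.6696 − $23,677.8836 = $3,136.786

$3,137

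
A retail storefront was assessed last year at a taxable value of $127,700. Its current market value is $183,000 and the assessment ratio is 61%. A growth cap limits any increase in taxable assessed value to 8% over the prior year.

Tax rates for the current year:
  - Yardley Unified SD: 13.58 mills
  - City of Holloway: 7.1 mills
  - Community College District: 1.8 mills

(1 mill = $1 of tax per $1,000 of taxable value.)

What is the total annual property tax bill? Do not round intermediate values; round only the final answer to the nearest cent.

Uncapped assessed value = $183,000 × 0.61 = $111,630
Cap limit = $127,700 × 1.08 = $137,916
Taxable assessed value = min($111,630, $137,916) = $111,630 (cap does not bind)
Yardley Unified SD: $111,630 × 0.01358 = $1,515.9354
City of Holloway: $111,630 × 0.0071 = $792.573
Community College District: $111,630 × 0.0018 = $200.934
Total = $2,509.4424

$2,509.44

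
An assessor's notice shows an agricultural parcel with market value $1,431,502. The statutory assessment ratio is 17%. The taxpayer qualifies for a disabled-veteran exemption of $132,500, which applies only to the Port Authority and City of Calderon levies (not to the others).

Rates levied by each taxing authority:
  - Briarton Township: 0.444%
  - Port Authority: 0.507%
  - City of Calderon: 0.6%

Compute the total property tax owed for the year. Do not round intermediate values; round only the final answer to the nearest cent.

Assessed value = $1,431,502 × 0.17 = $243,355.34
Briarton Township: $243,355.34 × 0.00444 = $1,080.4977096
Port Authority: ($243,355.34 − $132,500) × 0.00507 = $110,855.34 × 0.00507 = $562.0365738
City of Calderon: ($243,355.34 − $132,500) × 0.006 = $110,855.34 × 0.006 = $665.13204
Total = $2,307.6663234

$2,307.67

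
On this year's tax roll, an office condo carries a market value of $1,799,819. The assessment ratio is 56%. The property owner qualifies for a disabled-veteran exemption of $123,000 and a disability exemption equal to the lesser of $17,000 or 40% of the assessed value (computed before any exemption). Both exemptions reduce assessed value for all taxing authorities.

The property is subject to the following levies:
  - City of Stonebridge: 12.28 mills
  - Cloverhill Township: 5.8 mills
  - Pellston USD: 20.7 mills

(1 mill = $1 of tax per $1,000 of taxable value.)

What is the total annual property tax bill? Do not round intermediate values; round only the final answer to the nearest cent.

$33,657.11

Assessed value = $1,799,819 × 0.56 = $1,007,898.64
Disability exemption = min($17,000, 40% × $1,007,898.64) = min($17,000, $403,159.456) = $17,000 (dollar cap binds)
Taxable value = $1,007,898.64 − $123,000 − $17,000 = $867,898.64
City of Stonebridge: $867,898.64 × 0.01228 = $10,657.7952992
Cloverhill Township: $867,898.64 × 0.0058 = $5,033.812112
Pellston USD: $867,898.64 × 0.0207 = $17,965.501848
Total = $33,657.1092592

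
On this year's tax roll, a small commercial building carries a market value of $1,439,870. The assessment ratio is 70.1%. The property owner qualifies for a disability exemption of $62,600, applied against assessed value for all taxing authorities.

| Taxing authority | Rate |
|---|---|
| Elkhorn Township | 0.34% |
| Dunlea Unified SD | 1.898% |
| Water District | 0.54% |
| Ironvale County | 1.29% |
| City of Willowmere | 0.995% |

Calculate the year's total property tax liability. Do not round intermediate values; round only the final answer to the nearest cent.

$47,933.90

Assessed value = $1,439,870 × 0.701 = $1,009,348.87
Taxable value = $1,009,348.87 − $62,600 = $946,748.87
Elkhorn Township: $946,748.87 × 0.0034 = $3,218.946158
Dunlea Unified SD: $946,748.87 × 0.01898 = $17,969.2935526
Water District: $946,748.87 × 0.0054 = $5,112.443898
Ironvale County: $946,748.87 × 0.0129 = $12,213.060423
City of Willowmere: $946,748.87 × 0.00995 = $9,420.1512565
Total = $3,218.946158 + $17,969.2935526 + $5,112.443898 + $12,213.060423 + $9,420.1512565 = $47,933.8952881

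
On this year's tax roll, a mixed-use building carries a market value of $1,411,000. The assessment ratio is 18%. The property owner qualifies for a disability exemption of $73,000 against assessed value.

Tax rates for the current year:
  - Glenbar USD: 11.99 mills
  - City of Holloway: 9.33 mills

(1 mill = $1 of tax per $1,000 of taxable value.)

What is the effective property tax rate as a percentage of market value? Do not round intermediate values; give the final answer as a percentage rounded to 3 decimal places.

Assessed value = $1,411,000 × 0.18 = $253,980
Taxable value = $253,980 − $73,000 = $180,980
Glenbar USD: $180,980 × 0.01199 = $2,169.9502
City of Holloway: $180,980 × 0.00933 = $1,688.5434
Total tax = $3,858.4936
Effective rate = $3,858.4936 ÷ $1,411,000 = 0.273% of market value

0.273%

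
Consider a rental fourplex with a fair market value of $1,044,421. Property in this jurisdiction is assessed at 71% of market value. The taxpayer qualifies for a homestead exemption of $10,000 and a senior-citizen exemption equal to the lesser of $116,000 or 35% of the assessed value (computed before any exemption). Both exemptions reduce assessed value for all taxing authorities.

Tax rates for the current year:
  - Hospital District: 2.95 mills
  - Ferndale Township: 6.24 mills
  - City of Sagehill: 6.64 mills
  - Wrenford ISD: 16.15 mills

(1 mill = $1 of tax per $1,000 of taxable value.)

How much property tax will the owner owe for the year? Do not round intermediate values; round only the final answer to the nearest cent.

$19,684.93

Assessed value = $1,044,421 × 0.71 = $741,538.91
Senior-citizen exemption = min($116,000, 35% × $741,538.91) = min($116,000, $259,538.6185) = $116,000 (dollar cap binds)
Taxable value = $741,538.91 − $10,000 − $116,000 = $615,538.91
Hospital District: $615,538.91 × 0.00295 = $1,815.8397845
Ferndale Township: $615,538.91 × 0.00624 = $3,840.9627984
City of Sagehill: $615,538.91 × 0.00664 = $4,087.1783624
Wrenford ISD: $615,538.91 × 0.01615 = $9,940.9533965
Total = $19,684.9343418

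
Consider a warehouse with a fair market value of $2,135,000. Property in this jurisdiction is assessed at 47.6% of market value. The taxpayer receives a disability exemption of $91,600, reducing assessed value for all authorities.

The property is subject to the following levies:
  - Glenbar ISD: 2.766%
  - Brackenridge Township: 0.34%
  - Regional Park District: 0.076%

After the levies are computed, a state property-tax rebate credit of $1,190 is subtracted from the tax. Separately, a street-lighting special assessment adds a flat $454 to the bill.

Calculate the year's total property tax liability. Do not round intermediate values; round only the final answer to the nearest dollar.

Assessed value = $2,135,000 × 0.476 = $1,016,260
Taxable value = $1,016,260 − $91,600 = $924,660
Glenbar ISD: $924,660 × 0.02766 = $25,576.0956
Brackenridge Township: $924,660 × 0.0034 = $3,143.844
Regional Park District: $924,660 × 0.00076 = $702.7416
Levies subtotal = $29,422.6812
After credit = $29,422.6812 − $1,190 = $28,232.6812
Total = $28,232.6812 + $454 = $28,686.6812

$28,687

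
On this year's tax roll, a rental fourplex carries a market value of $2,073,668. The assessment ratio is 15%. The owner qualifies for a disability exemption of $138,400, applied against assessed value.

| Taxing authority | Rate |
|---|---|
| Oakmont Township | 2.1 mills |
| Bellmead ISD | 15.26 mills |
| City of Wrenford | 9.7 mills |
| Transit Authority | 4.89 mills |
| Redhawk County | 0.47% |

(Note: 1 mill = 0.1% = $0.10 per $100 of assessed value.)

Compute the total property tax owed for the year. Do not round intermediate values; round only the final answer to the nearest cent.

Assessed value = $2,073,668 × 0.15 = $311,050.2
Taxable value = $311,050.2 − $138,400 = $172,650.2
Oakmont Township: $172,650.2 × 0.0021 = $362.56542
Bellmead ISD: $172,650.2 × 0.01526 = $2,634.642052
City of Wrenford: $172,650.2 × 0.0097 = $1,674.70694
Transit Authority: $172,650.2 × 0.00489 = $844.259478
Redhawk County: $172,650.2 × 0.0047 = $811.45594
Total = $6,327.62983

$6,327.63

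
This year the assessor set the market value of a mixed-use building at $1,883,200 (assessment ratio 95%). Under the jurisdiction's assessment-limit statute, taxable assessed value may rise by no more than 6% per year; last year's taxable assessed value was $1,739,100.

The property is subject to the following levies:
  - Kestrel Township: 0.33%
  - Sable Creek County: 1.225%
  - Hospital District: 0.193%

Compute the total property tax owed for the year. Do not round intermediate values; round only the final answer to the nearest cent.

Uncapped assessed value = $1,883,200 × 0.95 = $1,789,040
Cap limit = $1,739,100 × 1.06 = $1,843,446
Taxable assessed value = min($1,789,040, $1,843,446) = $1,789,040 (cap does not bind)
Kestrel Township: $1,789,040 × 0.0033 = $5,903.832
Sable Creek County: $1,789,040 × 0.01225 = $21,915.74
Hospital District: $1,789,040 × 0.00193 = $3,452.8472
Total = $31,272.4192

$31,272.42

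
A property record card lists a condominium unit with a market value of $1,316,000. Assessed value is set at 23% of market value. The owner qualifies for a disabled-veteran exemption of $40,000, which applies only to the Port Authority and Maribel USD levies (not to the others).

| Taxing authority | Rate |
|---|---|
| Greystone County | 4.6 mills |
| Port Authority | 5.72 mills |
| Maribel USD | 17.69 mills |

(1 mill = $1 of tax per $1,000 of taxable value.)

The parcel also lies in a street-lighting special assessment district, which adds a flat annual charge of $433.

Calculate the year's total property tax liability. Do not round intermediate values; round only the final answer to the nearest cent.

Assessed value = $1,316,000 × 0.23 = $302,680
Greystone County: $302,680 × 0.0046 = $1,392.328
Port Authority: ($302,680 − $40,000) × 0.00572 = $262,680 × 0.00572 = $1,502.5296
Maribel USD: ($302,680 − $40,000) × 0.01769 = $262,680 × 0.01769 = $4,646.8092
Levies subtotal = $7,541.6668
Total = $7,541.6668 + $433 = $7,974.6668

$7,974.67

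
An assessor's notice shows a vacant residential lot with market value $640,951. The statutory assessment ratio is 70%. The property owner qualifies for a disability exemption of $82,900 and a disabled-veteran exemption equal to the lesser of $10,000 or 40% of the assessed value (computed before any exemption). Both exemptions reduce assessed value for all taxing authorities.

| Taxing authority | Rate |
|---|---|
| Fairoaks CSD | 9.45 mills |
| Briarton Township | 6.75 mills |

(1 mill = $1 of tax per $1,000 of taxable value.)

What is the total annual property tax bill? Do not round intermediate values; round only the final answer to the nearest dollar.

$5,763

Assessed value = $640,951 × 0.7 = $448,665.7
Disabled-veteran exemption = min($10,000, 40% × $448,665.7) = min($10,000, $179,466.28) = $10,000 (dollar cap binds)
Taxable value = $448,665.7 − $82,900 − $10,000 = $355,765.7
Fairoaks CSD: $355,765.7 × 0.00945 = $3,361.985865
Briarton Township: $355,765.7 × 0.00675 = $2,401.418475
Total = $5,763.40434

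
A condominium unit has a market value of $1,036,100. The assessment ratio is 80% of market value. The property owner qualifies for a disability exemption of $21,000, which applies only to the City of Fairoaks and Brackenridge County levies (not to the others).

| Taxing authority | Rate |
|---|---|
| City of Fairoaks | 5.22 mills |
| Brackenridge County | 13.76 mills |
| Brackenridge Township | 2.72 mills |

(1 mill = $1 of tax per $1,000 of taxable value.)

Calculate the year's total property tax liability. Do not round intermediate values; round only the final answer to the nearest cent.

$17,588.12

Assessed value = $1,036,100 × 0.8 = $828,880
City of Fairoaks: ($828,880 − $21,000) × 0.00522 = $807,880 × 0.00522 = $4,217.1336
Brackenridge County: ($828,880 − $21,000) × 0.01376 = $807,880 × 0.01376 = $11,116.4288
Brackenridge Township: $828,880 × 0.00272 = $2,254.5536
Total = $17,588.116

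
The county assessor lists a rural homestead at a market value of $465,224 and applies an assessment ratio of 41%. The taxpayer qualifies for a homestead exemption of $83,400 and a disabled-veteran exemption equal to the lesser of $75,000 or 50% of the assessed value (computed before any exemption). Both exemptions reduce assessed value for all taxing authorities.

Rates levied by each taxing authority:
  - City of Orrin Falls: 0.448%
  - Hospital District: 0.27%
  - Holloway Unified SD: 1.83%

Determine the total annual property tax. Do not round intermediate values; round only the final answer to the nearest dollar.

$824

Assessed value = $465,224 × 0.41 = $190,741.84
Disabled-veteran exemption = min($75,000, 50% × $190,741.84) = min($75,000, $95,370.92) = $75,000 (dollar cap binds)
Taxable value = $190,741.84 − $83,400 − $75,000 = $32,341.84
City of Orrin Falls: $32,341.84 × 0.00448 = $144.8914432
Hospital District: $32,341.84 × 0.0027 = $87.322968
Holloway Unified SD: $32,341.84 × 0.0183 = $591.855672
Total = $824.0700832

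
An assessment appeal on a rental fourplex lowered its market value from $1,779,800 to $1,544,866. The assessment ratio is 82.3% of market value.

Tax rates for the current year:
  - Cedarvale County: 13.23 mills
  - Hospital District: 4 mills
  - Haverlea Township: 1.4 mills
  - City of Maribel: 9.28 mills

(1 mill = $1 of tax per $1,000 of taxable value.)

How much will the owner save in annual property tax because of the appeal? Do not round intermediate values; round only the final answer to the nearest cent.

Old assessed value = $1,779,800 × 0.823 = $1,464,775.4
New assessed value = $1,544,866 × 0.823 = $1,271,424.718
Combined rate = 0.01323 + 0.004 + 0.0014 + 0.00928 = 0.02791
Old tax = $1,464,775.4 × 0.02791 = $40,881.881414
New tax = $1,271,424.718 × 0.02791 = $35,485.46387938
Reduction = $40,881.881414 − $35,485.46387938 = $5,396.41753462

$5,396.42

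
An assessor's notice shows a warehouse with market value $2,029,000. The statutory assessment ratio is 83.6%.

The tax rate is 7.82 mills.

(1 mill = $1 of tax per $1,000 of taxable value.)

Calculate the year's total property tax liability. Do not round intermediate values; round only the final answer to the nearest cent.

$13,264.63

Assessed value = $2,029,000 × 0.836 = $1,696,244
Tax = $1,696,244 × 0.00782 = $13,264.62808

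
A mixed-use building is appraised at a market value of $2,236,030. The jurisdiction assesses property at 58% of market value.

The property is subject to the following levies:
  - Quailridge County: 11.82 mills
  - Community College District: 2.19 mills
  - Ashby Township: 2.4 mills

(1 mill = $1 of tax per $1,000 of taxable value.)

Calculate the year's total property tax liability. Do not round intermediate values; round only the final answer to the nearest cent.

$21,282.09

Assessed value = $2,236,030 × 0.58 = $1,296,897.4
Quailridge County: $1,296,897.4 × 0.01182 = $15,329.327268
Community College District: $1,296,897.4 × 0.00219 = $2,840.205306
Ashby Township: $1,296,897.4 × 0.0024 = $3,112.55376
Total = $15,329.327268 + $2,840.205306 + $3,112.55376 = $21,282.086334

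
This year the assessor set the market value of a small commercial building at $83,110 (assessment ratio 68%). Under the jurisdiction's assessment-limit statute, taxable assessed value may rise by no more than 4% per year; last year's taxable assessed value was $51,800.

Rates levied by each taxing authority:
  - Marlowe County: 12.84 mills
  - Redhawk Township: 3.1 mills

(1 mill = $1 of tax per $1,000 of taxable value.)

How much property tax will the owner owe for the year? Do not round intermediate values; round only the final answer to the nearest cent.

Uncapped assessed value = $83,110 × 0.68 = $56,514.8
Cap limit = $51,800 × 1.04 = $53,872
Taxable assessed value = min($56,514.8, $53,872) = $53,872 (cap binds)
Marlowe County: $53,872 × 0.01284 = $691.71648
Redhawk Township: $53,872 × 0.0031 = $167.0032
Total = $858.71968

$858.72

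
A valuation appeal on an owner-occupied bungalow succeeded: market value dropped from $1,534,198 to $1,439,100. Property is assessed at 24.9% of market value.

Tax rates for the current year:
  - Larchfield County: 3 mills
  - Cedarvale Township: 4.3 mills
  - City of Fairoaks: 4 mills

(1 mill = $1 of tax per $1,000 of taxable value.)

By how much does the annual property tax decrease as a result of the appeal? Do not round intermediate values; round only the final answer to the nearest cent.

Old assessed value = $1,534,198 × 0.249 = $382,015.302
New assessed value = $1,439,100 × 0.249 = $358,335.9
Combined rate = 0.003 + 0.0043 + 0.004 = 0.0113
Old tax = $382,015.302 × 0.0113 = $4,316.7729126
New tax = $358,335.9 × 0.0113 = $4,049.19567
Reduction = $4,316.7729126 − $4,049.19567 = $267.5772426

$267.58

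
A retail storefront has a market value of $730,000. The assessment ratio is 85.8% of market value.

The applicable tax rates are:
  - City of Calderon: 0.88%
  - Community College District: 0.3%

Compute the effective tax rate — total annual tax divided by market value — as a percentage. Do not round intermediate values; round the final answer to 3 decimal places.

Assessed value = $730,000 × 0.858 = $626,340
City of Calderon: $626,340 × 0.0088 = $5,511.792
Community College District: $626,340 × 0.003 = $1,879.02
Total tax = $7,390.812
Effective rate = $7,390.812 ÷ $730,000 = 1.012% of market value

1.012%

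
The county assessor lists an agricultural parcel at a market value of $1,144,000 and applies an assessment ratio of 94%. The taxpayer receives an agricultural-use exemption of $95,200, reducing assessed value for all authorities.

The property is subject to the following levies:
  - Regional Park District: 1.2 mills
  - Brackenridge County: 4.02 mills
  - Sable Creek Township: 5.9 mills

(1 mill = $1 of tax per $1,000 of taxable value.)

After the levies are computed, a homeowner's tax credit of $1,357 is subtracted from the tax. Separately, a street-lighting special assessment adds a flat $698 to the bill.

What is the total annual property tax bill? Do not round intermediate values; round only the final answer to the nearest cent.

$10,240.38

Assessed value = $1,144,000 × 0.94 = $1,075,360
Taxable value = $1,075,360 − $95,200 = $980,160
Regional Park District: $980,160 × 0.0012 = $1,176.192
Brackenridge County: $980,160 × 0.00402 = $3,940.2432
Sable Creek Township: $980,160 × 0.0059 = $5,782.944
Levies subtotal = $10,899.3792
After credit = $10,899.3792 − $1,357 = $9,542.3792
Total = $9,542.3792 + $698 = $10,240.3792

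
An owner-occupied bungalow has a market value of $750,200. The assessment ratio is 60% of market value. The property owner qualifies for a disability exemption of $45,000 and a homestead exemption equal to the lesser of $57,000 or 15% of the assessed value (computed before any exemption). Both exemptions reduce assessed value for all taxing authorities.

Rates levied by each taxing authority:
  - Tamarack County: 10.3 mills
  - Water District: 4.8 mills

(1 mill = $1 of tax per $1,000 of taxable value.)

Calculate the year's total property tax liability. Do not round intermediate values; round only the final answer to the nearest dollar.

Assessed value = $750,200 × 0.6 = $450,120
Homestead exemption = min($57,000, 15% × $450,120) = min($57,000, $67,518) = $57,000 (dollar cap binds)
Taxable value = $450,120 − $45,000 − $57,000 = $348,120
Tamarack County: $348,120 × 0.0103 = $3,585.636
Water District: $348,120 × 0.0048 = $1,670.976
Total = $5,256.612

$5,257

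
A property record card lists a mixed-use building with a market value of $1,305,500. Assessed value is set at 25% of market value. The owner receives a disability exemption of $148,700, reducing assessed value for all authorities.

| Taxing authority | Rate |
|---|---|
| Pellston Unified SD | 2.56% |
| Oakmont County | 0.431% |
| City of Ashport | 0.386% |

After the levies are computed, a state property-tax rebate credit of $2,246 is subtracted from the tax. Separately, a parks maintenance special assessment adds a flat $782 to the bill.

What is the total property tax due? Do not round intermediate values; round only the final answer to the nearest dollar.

$4,536

Assessed value = $1,305,500 × 0.25 = $326,375
Taxable value = $326,375 − $148,700 = $177,675
Pellston Unified SD: $177,675 × 0.0256 = $4,548.48
Oakmont County: $177,675 × 0.00431 = $765.77925
City of Ashport: $177,675 × 0.00386 = $685.8255
Levies subtotal = $6,000.08475
After credit = $6,000.08475 − $2,246 = $3,754.08475
Total = $3,754.08475 + $782 = $4,536.08475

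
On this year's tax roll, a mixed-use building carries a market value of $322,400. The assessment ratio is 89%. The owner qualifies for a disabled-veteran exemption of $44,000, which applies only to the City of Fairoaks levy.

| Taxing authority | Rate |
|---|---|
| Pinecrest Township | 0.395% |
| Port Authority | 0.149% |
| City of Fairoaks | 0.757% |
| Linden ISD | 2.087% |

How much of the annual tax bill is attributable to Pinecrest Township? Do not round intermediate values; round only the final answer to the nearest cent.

$1,133.40

Assessed value = $322,400 × 0.89 = $286,936
Pinecrest Township taxable value = $286,936 (exemption does not apply)
Pinecrest Township levy = $286,936 × 0.00395 = $1,133.3972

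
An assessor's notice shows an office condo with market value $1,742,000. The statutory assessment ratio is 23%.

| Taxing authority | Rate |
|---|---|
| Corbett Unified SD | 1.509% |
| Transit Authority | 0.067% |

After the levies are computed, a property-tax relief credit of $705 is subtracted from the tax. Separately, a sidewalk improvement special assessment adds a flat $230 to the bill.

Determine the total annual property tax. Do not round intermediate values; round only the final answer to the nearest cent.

$5,839.40

Assessed value = $1,742,000 × 0.23 = $400,660
Corbett Unified SD: $400,660 × 0.01509 = $6,045.9594
Transit Authority: $400,660 × 0.00067 = $268.4422
Levies subtotal = $6,314.4016
After credit = $6,314.4016 − $705 = $5,609.4016
Total = $5,609.4016 + $230 = $5,839.4016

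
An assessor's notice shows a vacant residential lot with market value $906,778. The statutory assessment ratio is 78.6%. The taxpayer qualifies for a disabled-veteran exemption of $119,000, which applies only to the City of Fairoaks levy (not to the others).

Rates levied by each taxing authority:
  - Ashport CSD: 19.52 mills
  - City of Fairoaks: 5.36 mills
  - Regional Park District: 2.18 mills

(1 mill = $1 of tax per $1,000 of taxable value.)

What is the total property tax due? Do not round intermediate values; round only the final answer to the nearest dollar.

$18,649

Assessed value = $906,778 × 0.786 = $712,727.508
Ashport CSD: $712,727.508 × 0.01952 = $13,912.44095616
City of Fairoaks: ($712,727.508 − $119,000) × 0.00536 = $593,727.508 × 0.00536 = $3,182.37944288
Regional Park District: $712,727.508 × 0.00218 = $1,553.74596744
Total = $18,648.56636648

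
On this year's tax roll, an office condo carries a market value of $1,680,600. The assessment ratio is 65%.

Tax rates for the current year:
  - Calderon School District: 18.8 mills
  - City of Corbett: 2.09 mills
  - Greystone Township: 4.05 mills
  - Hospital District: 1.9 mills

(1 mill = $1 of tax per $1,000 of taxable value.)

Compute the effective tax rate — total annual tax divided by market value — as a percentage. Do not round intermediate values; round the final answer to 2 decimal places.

1.74%

Assessed value = $1,680,600 × 0.65 = $1,092,390
Calderon School District: $1,092,390 × 0.0188 = $20,536.932
City of Corbett: $1,092,390 × 0.00209 = $2,283.0951
Greystone Township: $1,092,390 × 0.00405 = $4,424.1795
Hospital District: $1,092,390 × 0.0019 = $2,075.541
Total tax = $29,319.7476
Effective rate = $29,319.7476 ÷ $1,680,600 = 1.74% of market value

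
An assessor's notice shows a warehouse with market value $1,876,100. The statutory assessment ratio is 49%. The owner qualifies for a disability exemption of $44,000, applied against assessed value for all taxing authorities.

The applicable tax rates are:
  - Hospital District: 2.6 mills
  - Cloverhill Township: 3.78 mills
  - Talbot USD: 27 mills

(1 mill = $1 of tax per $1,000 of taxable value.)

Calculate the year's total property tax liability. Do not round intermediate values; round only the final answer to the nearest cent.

Assessed value = $1,876,100 × 0.49 = $919,289
Taxable value = $919,289 − $44,000 = $875,289
Hospital District: $875,289 × 0.0026 = $2,275.7514
Cloverhill Township: $875,289 × 0.00378 = $3,308.59242
Talbot USD: $875,289 × 0.027 = $23,632.803
Total = $2,275.7514 + $3,308.59242 + $23,632.803 = $29,217.14682

$29,217.15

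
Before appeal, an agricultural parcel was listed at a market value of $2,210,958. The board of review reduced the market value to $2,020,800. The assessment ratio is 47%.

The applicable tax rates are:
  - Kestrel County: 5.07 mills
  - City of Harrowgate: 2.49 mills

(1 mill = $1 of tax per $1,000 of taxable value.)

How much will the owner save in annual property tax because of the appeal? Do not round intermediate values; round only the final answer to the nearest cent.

$675.67

Old assessed value = $2,210,958 × 0.47 = $1,039,150.26
New assessed value = $2,020,800 × 0.47 = $949,776
Combined rate = 0.00507 + 0.00249 = 0.00756
Old tax = $1,039,150.26 × 0.00756 = $7,855.9759656
New tax = $949,776 × 0.00756 = $7,180.30656
Reduction = $7,855.9759656 − $7,180.30656 = $675.6694056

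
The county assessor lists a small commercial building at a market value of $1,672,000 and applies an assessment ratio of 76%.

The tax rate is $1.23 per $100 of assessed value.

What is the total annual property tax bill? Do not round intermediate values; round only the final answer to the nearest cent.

$15,629.86

Assessed value = $1,672,000 × 0.76 = $1,270,720
Tax = $1,270,720 × 0.0123 = $15,629.856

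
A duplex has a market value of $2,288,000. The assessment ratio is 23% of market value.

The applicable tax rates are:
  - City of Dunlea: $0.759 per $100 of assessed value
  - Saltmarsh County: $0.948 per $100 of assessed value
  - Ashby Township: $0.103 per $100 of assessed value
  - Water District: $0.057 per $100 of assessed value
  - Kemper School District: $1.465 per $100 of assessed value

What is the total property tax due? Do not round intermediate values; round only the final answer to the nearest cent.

Assessed value = $2,288,000 × 0.23 = $526,240
City of Dunlea: $526,240 × 0.00759 = $3,994.1616
Saltmarsh County: $526,240 × 0.00948 = $4,988.7552
Ashby Township: $526,240 × 0.00103 = $542.0272
Water District: $526,240 × 0.00057 = $299.9568
Kemper School District: $526,240 × 0.01465 = $7,709.416
Total = $3,994.1616 + $4,988.7552 + $542.0272 + $299.9568 + $7,709.416 = $17,534.3168

$17,534.32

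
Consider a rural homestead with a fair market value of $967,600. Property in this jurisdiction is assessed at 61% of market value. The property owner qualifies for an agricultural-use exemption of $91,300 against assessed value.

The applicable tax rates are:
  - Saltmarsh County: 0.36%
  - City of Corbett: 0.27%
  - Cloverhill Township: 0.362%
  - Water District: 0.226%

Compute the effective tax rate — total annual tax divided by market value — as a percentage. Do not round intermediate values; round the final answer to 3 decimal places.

Assessed value = $967,600 × 0.61 = $590,236
Taxable value = $590,236 − $91,300 = $498,936
Saltmarsh County: $498,936 × 0.0036 = $1,796.1696
City of Corbett: $498,936 × 0.0027 = $1,347.1272
Cloverhill Township: $498,936 × 0.00362 = $1,806.14832
Water District: $498,936 × 0.00226 = $1,127.59536
Total tax = $6,077.04048
Effective rate = $6,077.04048 ÷ $967,600 = 0.628% of market value

0.628%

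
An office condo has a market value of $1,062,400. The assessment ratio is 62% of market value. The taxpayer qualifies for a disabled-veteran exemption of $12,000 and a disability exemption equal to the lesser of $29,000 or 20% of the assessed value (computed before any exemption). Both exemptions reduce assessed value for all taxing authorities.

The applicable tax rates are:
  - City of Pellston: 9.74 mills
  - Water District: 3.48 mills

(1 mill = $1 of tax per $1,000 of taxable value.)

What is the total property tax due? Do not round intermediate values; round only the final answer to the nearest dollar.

$8,166

Assessed value = $1,062,400 × 0.62 = $658,688
Disability exemption = min($29,000, 20% × $658,688) = min($29,000, $131,737.6) = $29,000 (dollar cap binds)
Taxable value = $658,688 − $12,000 − $29,000 = $617,688
City of Pellston: $617,688 × 0.00974 = $6,016.28112
Water District: $617,688 × 0.00348 = $2,149.55424
Total = $8,165.83536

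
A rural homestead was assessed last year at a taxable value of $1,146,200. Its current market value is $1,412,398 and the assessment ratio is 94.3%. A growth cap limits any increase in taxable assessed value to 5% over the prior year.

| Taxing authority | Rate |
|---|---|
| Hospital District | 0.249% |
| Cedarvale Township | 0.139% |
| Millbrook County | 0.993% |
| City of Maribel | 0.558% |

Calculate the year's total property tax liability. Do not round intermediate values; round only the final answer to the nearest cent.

$23,336.06

Uncapped assessed value = $1,412,398 × 0.943 = $1,331,891.314
Cap limit = $1,146,200 × 1.05 = $1,203,510
Taxable assessed value = min($1,331,891.314, $1,203,510) = $1,203,510 (cap binds)
Hospital District: $1,203,510 × 0.00249 = $2,996.7399
Cedarvale Township: $1,203,510 × 0.00139 = $1,672.8789
Millbrook County: $1,203,510 × 0.00993 = $11,950.8543
City of Maribel: $1,203,510 × 0.00558 = $6,715.5858
Total = $23,336.0589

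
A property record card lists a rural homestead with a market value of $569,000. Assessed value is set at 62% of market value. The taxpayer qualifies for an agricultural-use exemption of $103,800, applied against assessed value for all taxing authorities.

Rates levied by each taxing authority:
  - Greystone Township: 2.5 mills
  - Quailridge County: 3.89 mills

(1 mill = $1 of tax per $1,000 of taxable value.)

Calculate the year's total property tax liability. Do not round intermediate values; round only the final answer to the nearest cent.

Assessed value = $569,000 × 0.62 = $352,780
Taxable value = $352,780 − $103,800 = $248,980
Greystone Township: $248,980 × 0.0025 = $622.45
Quailridge County: $248,980 × 0.00389 = $968.5322
Total = $622.45 + $968.5322 = $1,590.9822

$1,590.98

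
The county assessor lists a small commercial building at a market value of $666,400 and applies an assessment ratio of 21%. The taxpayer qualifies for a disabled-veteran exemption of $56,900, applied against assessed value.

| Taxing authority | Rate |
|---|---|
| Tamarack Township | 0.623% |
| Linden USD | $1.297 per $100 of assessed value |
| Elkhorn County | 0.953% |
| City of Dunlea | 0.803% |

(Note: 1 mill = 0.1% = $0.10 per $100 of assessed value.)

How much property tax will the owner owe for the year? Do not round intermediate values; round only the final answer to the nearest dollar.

$3,053

Assessed value = $666,400 × 0.21 = $139,944
Taxable value = $139,944 − $56,900 = $83,044
Tamarack Township: $83,044 × 0.00623 = $517.36412
Linden USD: $83,044 × 0.01297 = $1,077.08068
Elkhorn County: $83,044 × 0.00953 = $791.40932
City of Dunlea: $83,044 × 0.00803 = $666.84332
Total = $3,052.69744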